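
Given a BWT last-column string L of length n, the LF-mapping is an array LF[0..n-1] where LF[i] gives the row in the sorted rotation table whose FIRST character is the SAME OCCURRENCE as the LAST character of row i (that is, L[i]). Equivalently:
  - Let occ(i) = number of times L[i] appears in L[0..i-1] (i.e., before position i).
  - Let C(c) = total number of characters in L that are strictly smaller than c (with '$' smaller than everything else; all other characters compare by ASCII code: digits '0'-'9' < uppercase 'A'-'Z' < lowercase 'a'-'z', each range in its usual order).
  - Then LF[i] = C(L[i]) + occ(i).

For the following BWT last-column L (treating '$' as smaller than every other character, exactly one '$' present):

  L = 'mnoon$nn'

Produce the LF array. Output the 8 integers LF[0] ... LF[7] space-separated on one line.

Answer: 1 2 6 7 3 0 4 5

Derivation:
Char counts: '$':1, 'm':1, 'n':4, 'o':2
C (first-col start): C('$')=0, C('m')=1, C('n')=2, C('o')=6
L[0]='m': occ=0, LF[0]=C('m')+0=1+0=1
L[1]='n': occ=0, LF[1]=C('n')+0=2+0=2
L[2]='o': occ=0, LF[2]=C('o')+0=6+0=6
L[3]='o': occ=1, LF[3]=C('o')+1=6+1=7
L[4]='n': occ=1, LF[4]=C('n')+1=2+1=3
L[5]='$': occ=0, LF[5]=C('$')+0=0+0=0
L[6]='n': occ=2, LF[6]=C('n')+2=2+2=4
L[7]='n': occ=3, LF[7]=C('n')+3=2+3=5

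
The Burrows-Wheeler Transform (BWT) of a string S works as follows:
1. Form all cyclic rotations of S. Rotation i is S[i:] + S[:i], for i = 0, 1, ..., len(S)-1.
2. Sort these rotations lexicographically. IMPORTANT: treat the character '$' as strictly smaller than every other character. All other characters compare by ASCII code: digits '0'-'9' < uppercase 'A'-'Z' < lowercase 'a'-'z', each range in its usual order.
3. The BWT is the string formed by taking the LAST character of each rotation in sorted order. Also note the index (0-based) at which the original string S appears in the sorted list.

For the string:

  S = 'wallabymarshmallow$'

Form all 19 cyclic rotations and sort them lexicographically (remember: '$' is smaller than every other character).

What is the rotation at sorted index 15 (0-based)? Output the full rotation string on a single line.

All 19 rotations (rotation i = S[i:]+S[:i]):
  rot[0] = wallabymarshmallow$
  rot[1] = allabymarshmallow$w
  rot[2] = llabymarshmallow$wa
  rot[3] = labymarshmallow$wal
  rot[4] = abymarshmallow$wall
  rot[5] = bymarshmallow$walla
  rot[6] = ymarshmallow$wallab
  rot[7] = marshmallow$wallaby
  rot[8] = arshmallow$wallabym
  rot[9] = rshmallow$wallabyma
  rot[10] = shmallow$wallabymar
  rot[11] = hmallow$wallabymars
  rot[12] = mallow$wallabymarsh
  rot[13] = allow$wallabymarshm
  rot[14] = llow$wallabymarshma
  rot[15] = low$wallabymarshmal
  rot[16] = ow$wallabymarshmall
  rot[17] = w$wallabymarshmallo
  rot[18] = $wallabymarshmallow
Sorted (with $ < everything):
  sorted[0] = $wallabymarshmallow
  sorted[1] = abymarshmallow$wall
  sorted[2] = allabymarshmallow$w
  sorted[3] = allow$wallabymarshm
  sorted[4] = arshmallow$wallabym
  sorted[5] = bymarshmallow$walla
  sorted[6] = hmallow$wallabymars
  sorted[7] = labymarshmallow$wal
  sorted[8] = llabymarshmallow$wa
  sorted[9] = llow$wallabymarshma
  sorted[10] = low$wallabymarshmal
  sorted[11] = mallow$wallabymarsh
  sorted[12] = marshmallow$wallaby
  sorted[13] = ow$wallabymarshmall
  sorted[14] = rshmallow$wallabyma
  sorted[15] = shmallow$wallabymar
  sorted[16] = w$wallabymarshmallo
  sorted[17] = wallabymarshmallow$
  sorted[18] = ymarshmallow$wallab
sorted[15] = shmallow$wallabymar

Answer: shmallow$wallabymar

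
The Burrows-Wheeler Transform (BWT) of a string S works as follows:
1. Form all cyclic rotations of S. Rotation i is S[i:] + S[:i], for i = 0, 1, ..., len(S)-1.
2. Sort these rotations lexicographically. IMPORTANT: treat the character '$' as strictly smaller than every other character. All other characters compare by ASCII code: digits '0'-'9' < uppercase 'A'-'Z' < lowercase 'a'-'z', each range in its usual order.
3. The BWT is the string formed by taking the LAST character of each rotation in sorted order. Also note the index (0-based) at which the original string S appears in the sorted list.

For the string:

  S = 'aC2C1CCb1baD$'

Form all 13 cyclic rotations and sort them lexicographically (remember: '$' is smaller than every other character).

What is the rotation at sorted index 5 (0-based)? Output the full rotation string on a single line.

All 13 rotations (rotation i = S[i:]+S[:i]):
  rot[0] = aC2C1CCb1baD$
  rot[1] = C2C1CCb1baD$a
  rot[2] = 2C1CCb1baD$aC
  rot[3] = C1CCb1baD$aC2
  rot[4] = 1CCb1baD$aC2C
  rot[5] = CCb1baD$aC2C1
  rot[6] = Cb1baD$aC2C1C
  rot[7] = b1baD$aC2C1CC
  rot[8] = 1baD$aC2C1CCb
  rot[9] = baD$aC2C1CCb1
  rot[10] = aD$aC2C1CCb1b
  rot[11] = D$aC2C1CCb1ba
  rot[12] = $aC2C1CCb1baD
Sorted (with $ < everything):
  sorted[0] = $aC2C1CCb1baD
  sorted[1] = 1CCb1baD$aC2C
  sorted[2] = 1baD$aC2C1CCb
  sorted[3] = 2C1CCb1baD$aC
  sorted[4] = C1CCb1baD$aC2
  sorted[5] = C2C1CCb1baD$a
  sorted[6] = CCb1baD$aC2C1
  sorted[7] = Cb1baD$aC2C1C
  sorted[8] = D$aC2C1CCb1ba
  sorted[9] = aC2C1CCb1baD$
  sorted[10] = aD$aC2C1CCb1b
  sorted[11] = b1baD$aC2C1CC
  sorted[12] = baD$aC2C1CCb1
sorted[5] = C2C1CCb1baD$a

Answer: C2C1CCb1baD$a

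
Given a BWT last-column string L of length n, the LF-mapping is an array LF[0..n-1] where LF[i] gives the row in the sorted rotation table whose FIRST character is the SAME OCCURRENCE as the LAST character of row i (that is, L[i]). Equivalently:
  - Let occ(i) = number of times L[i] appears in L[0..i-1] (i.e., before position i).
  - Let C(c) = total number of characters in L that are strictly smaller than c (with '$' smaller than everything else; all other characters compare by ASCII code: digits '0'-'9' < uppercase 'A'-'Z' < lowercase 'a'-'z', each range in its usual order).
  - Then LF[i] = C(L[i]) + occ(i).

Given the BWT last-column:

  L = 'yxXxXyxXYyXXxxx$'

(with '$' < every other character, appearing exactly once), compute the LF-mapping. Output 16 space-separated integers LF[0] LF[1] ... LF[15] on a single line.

Char counts: '$':1, 'X':5, 'Y':1, 'x':6, 'y':3
C (first-col start): C('$')=0, C('X')=1, C('Y')=6, C('x')=7, C('y')=13
L[0]='y': occ=0, LF[0]=C('y')+0=13+0=13
L[1]='x': occ=0, LF[1]=C('x')+0=7+0=7
L[2]='X': occ=0, LF[2]=C('X')+0=1+0=1
L[3]='x': occ=1, LF[3]=C('x')+1=7+1=8
L[4]='X': occ=1, LF[4]=C('X')+1=1+1=2
L[5]='y': occ=1, LF[5]=C('y')+1=13+1=14
L[6]='x': occ=2, LF[6]=C('x')+2=7+2=9
L[7]='X': occ=2, LF[7]=C('X')+2=1+2=3
L[8]='Y': occ=0, LF[8]=C('Y')+0=6+0=6
L[9]='y': occ=2, LF[9]=C('y')+2=13+2=15
L[10]='X': occ=3, LF[10]=C('X')+3=1+3=4
L[11]='X': occ=4, LF[11]=C('X')+4=1+4=5
L[12]='x': occ=3, LF[12]=C('x')+3=7+3=10
L[13]='x': occ=4, LF[13]=C('x')+4=7+4=11
L[14]='x': occ=5, LF[14]=C('x')+5=7+5=12
L[15]='$': occ=0, LF[15]=C('$')+0=0+0=0

Answer: 13 7 1 8 2 14 9 3 6 15 4 5 10 11 12 0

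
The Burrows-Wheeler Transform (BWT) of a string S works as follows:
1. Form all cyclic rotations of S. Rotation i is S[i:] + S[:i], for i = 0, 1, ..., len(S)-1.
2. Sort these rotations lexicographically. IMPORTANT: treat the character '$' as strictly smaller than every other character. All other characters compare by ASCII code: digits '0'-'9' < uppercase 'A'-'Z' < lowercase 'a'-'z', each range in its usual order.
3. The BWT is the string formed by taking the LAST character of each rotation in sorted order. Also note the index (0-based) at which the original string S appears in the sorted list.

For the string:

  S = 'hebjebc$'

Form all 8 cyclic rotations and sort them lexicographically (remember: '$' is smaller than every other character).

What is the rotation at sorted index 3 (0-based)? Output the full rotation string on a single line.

All 8 rotations (rotation i = S[i:]+S[:i]):
  rot[0] = hebjebc$
  rot[1] = ebjebc$h
  rot[2] = bjebc$he
  rot[3] = jebc$heb
  rot[4] = ebc$hebj
  rot[5] = bc$hebje
  rot[6] = c$hebjeb
  rot[7] = $hebjebc
Sorted (with $ < everything):
  sorted[0] = $hebjebc
  sorted[1] = bc$hebje
  sorted[2] = bjebc$he
  sorted[3] = c$hebjeb
  sorted[4] = ebc$hebj
  sorted[5] = ebjebc$h
  sorted[6] = hebjebc$
  sorted[7] = jebc$heb
sorted[3] = c$hebjeb

Answer: c$hebjeb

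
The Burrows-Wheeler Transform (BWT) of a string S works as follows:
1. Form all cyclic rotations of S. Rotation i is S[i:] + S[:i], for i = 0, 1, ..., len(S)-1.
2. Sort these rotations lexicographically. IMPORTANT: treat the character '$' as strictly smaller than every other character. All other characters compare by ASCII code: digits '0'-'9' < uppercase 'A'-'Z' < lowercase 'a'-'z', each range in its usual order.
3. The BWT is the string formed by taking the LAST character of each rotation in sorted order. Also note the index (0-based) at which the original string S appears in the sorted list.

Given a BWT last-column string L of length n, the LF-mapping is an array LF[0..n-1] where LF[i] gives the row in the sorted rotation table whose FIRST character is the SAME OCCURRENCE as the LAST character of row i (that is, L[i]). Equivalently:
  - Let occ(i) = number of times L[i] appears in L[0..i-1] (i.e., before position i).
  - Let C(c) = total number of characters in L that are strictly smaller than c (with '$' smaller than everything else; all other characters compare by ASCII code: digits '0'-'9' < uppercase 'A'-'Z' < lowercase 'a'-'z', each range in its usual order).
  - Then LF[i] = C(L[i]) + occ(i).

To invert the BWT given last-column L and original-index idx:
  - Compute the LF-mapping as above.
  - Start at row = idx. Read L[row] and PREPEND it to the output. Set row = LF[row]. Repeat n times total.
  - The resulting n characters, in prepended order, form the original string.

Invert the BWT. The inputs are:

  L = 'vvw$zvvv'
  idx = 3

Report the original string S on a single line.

LF mapping: 1 2 6 0 7 3 4 5
Walk LF starting at row 3, prepending L[row]:
  step 1: row=3, L[3]='$', prepend. Next row=LF[3]=0
  step 2: row=0, L[0]='v', prepend. Next row=LF[0]=1
  step 3: row=1, L[1]='v', prepend. Next row=LF[1]=2
  step 4: row=2, L[2]='w', prepend. Next row=LF[2]=6
  step 5: row=6, L[6]='v', prepend. Next row=LF[6]=4
  step 6: row=4, L[4]='z', prepend. Next row=LF[4]=7
  step 7: row=7, L[7]='v', prepend. Next row=LF[7]=5
  step 8: row=5, L[5]='v', prepend. Next row=LF[5]=3
Reversed output: vvzvwvv$

Answer: vvzvwvv$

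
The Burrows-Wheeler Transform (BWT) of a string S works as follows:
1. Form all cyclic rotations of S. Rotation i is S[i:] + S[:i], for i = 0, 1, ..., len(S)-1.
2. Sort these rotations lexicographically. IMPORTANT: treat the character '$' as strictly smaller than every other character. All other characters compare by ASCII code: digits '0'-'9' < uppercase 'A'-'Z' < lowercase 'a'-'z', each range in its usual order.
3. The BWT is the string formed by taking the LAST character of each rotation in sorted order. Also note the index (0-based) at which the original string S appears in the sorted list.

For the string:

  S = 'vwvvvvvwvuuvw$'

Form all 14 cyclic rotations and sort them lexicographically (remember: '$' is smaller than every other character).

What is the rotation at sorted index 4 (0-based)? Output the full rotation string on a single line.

Answer: vvvvvwvuuvw$vw

Derivation:
All 14 rotations (rotation i = S[i:]+S[:i]):
  rot[0] = vwvvvvvwvuuvw$
  rot[1] = wvvvvvwvuuvw$v
  rot[2] = vvvvvwvuuvw$vw
  rot[3] = vvvvwvuuvw$vwv
  rot[4] = vvvwvuuvw$vwvv
  rot[5] = vvwvuuvw$vwvvv
  rot[6] = vwvuuvw$vwvvvv
  rot[7] = wvuuvw$vwvvvvv
  rot[8] = vuuvw$vwvvvvvw
  rot[9] = uuvw$vwvvvvvwv
  rot[10] = uvw$vwvvvvvwvu
  rot[11] = vw$vwvvvvvwvuu
  rot[12] = w$vwvvvvvwvuuv
  rot[13] = $vwvvvvvwvuuvw
Sorted (with $ < everything):
  sorted[0] = $vwvvvvvwvuuvw
  sorted[1] = uuvw$vwvvvvvwv
  sorted[2] = uvw$vwvvvvvwvu
  sorted[3] = vuuvw$vwvvvvvw
  sorted[4] = vvvvvwvuuvw$vw
  sorted[5] = vvvvwvuuvw$vwv
  sorted[6] = vvvwvuuvw$vwvv
  sorted[7] = vvwvuuvw$vwvvv
  sorted[8] = vw$vwvvvvvwvuu
  sorted[9] = vwvuuvw$vwvvvv
  sorted[10] = vwvvvvvwvuuvw$
  sorted[11] = w$vwvvvvvwvuuv
  sorted[12] = wvuuvw$vwvvvvv
  sorted[13] = wvvvvvwvuuvw$v
sorted[4] = vvvvvwvuuvw$vw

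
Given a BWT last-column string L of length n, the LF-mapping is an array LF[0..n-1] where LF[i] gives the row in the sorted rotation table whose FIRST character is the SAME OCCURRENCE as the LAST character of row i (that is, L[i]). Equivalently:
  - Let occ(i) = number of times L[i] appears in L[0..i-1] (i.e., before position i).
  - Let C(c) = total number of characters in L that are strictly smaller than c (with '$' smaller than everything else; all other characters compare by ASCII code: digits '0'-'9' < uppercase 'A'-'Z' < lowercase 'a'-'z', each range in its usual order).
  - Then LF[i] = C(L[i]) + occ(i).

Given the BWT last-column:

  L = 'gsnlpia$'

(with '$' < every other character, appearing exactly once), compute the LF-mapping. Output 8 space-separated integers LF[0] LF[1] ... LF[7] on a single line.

Answer: 2 7 5 4 6 3 1 0

Derivation:
Char counts: '$':1, 'a':1, 'g':1, 'i':1, 'l':1, 'n':1, 'p':1, 's':1
C (first-col start): C('$')=0, C('a')=1, C('g')=2, C('i')=3, C('l')=4, C('n')=5, C('p')=6, C('s')=7
L[0]='g': occ=0, LF[0]=C('g')+0=2+0=2
L[1]='s': occ=0, LF[1]=C('s')+0=7+0=7
L[2]='n': occ=0, LF[2]=C('n')+0=5+0=5
L[3]='l': occ=0, LF[3]=C('l')+0=4+0=4
L[4]='p': occ=0, LF[4]=C('p')+0=6+0=6
L[5]='i': occ=0, LF[5]=C('i')+0=3+0=3
L[6]='a': occ=0, LF[6]=C('a')+0=1+0=1
L[7]='$': occ=0, LF[7]=C('$')+0=0+0=0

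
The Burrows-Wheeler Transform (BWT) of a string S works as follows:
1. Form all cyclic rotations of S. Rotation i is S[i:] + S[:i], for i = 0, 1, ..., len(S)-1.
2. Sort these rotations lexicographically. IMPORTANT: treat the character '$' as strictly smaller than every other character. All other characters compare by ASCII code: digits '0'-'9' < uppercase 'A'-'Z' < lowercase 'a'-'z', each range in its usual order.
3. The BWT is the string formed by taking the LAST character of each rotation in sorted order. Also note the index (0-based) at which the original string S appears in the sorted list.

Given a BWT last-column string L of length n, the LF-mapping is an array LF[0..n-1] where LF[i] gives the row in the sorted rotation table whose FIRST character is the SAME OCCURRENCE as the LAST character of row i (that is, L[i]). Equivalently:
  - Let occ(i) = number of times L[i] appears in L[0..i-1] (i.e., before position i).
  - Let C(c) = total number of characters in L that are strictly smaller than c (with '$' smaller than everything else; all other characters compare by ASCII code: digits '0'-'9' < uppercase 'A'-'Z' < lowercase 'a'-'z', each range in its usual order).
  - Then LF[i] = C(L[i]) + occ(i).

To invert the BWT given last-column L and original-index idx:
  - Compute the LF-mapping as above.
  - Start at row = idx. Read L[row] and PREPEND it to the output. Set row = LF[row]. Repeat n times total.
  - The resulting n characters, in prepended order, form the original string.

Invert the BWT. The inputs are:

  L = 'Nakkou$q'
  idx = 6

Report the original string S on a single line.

LF mapping: 1 2 3 4 5 7 0 6
Walk LF starting at row 6, prepending L[row]:
  step 1: row=6, L[6]='$', prepend. Next row=LF[6]=0
  step 2: row=0, L[0]='N', prepend. Next row=LF[0]=1
  step 3: row=1, L[1]='a', prepend. Next row=LF[1]=2
  step 4: row=2, L[2]='k', prepend. Next row=LF[2]=3
  step 5: row=3, L[3]='k', prepend. Next row=LF[3]=4
  step 6: row=4, L[4]='o', prepend. Next row=LF[4]=5
  step 7: row=5, L[5]='u', prepend. Next row=LF[5]=7
  step 8: row=7, L[7]='q', prepend. Next row=LF[7]=6
Reversed output: quokkaN$

Answer: quokkaN$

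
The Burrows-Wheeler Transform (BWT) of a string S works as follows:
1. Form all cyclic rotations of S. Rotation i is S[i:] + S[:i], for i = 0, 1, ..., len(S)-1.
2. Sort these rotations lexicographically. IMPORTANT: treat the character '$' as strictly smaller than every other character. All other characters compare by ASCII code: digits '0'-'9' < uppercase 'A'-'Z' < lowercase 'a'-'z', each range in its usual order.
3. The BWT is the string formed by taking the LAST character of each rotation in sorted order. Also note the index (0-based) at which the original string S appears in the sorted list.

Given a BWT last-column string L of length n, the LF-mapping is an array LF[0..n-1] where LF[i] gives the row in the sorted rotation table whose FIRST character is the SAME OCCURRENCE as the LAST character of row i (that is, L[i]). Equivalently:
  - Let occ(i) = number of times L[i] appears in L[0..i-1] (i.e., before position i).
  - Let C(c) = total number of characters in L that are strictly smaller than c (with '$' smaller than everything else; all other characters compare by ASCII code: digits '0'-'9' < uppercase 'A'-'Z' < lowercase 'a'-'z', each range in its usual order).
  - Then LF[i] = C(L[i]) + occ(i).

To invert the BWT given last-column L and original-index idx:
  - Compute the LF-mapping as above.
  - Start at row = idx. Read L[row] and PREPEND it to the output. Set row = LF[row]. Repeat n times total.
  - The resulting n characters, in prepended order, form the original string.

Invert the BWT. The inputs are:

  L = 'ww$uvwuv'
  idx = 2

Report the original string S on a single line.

Answer: uwuvvww$

Derivation:
LF mapping: 5 6 0 1 3 7 2 4
Walk LF starting at row 2, prepending L[row]:
  step 1: row=2, L[2]='$', prepend. Next row=LF[2]=0
  step 2: row=0, L[0]='w', prepend. Next row=LF[0]=5
  step 3: row=5, L[5]='w', prepend. Next row=LF[5]=7
  step 4: row=7, L[7]='v', prepend. Next row=LF[7]=4
  step 5: row=4, L[4]='v', prepend. Next row=LF[4]=3
  step 6: row=3, L[3]='u', prepend. Next row=LF[3]=1
  step 7: row=1, L[1]='w', prepend. Next row=LF[1]=6
  step 8: row=6, L[6]='u', prepend. Next row=LF[6]=2
Reversed output: uwuvvww$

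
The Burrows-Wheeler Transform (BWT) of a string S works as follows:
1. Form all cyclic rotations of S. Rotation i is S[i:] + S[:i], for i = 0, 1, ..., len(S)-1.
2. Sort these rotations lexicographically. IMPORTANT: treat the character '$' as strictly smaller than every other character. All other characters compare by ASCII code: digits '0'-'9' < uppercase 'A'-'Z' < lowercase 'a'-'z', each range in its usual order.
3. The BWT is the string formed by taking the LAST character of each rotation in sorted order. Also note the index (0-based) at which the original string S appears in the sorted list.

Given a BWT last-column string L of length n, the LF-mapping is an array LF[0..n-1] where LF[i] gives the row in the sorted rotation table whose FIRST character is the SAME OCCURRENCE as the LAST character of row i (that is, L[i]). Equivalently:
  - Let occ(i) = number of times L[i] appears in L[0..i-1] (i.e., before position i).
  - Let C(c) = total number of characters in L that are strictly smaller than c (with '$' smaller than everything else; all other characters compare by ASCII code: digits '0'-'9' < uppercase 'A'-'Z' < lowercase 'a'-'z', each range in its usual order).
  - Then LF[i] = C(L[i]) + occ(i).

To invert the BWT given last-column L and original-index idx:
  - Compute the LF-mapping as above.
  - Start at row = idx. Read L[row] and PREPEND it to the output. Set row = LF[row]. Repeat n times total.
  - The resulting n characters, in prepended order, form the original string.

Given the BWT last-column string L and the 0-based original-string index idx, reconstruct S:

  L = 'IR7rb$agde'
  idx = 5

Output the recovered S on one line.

Answer: badgerR7I$

Derivation:
LF mapping: 2 3 1 9 5 0 4 8 6 7
Walk LF starting at row 5, prepending L[row]:
  step 1: row=5, L[5]='$', prepend. Next row=LF[5]=0
  step 2: row=0, L[0]='I', prepend. Next row=LF[0]=2
  step 3: row=2, L[2]='7', prepend. Next row=LF[2]=1
  step 4: row=1, L[1]='R', prepend. Next row=LF[1]=3
  step 5: row=3, L[3]='r', prepend. Next row=LF[3]=9
  step 6: row=9, L[9]='e', prepend. Next row=LF[9]=7
  step 7: row=7, L[7]='g', prepend. Next row=LF[7]=8
  step 8: row=8, L[8]='d', prepend. Next row=LF[8]=6
  step 9: row=6, L[6]='a', prepend. Next row=LF[6]=4
  step 10: row=4, L[4]='b', prepend. Next row=LF[4]=5
Reversed output: badgerR7I$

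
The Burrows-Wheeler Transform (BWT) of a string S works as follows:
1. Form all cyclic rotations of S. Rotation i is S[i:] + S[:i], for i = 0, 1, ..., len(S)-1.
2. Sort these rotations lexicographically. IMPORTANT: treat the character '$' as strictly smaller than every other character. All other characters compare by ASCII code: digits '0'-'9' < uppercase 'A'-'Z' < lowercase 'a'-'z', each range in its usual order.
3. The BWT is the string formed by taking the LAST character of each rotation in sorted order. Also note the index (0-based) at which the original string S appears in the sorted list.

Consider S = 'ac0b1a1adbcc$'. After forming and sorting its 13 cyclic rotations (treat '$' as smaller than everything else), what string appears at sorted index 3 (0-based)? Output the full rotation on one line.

Answer: 1adbcc$ac0b1a

Derivation:
All 13 rotations (rotation i = S[i:]+S[:i]):
  rot[0] = ac0b1a1adbcc$
  rot[1] = c0b1a1adbcc$a
  rot[2] = 0b1a1adbcc$ac
  rot[3] = b1a1adbcc$ac0
  rot[4] = 1a1adbcc$ac0b
  rot[5] = a1adbcc$ac0b1
  rot[6] = 1adbcc$ac0b1a
  rot[7] = adbcc$ac0b1a1
  rot[8] = dbcc$ac0b1a1a
  rot[9] = bcc$ac0b1a1ad
  rot[10] = cc$ac0b1a1adb
  rot[11] = c$ac0b1a1adbc
  rot[12] = $ac0b1a1adbcc
Sorted (with $ < everything):
  sorted[0] = $ac0b1a1adbcc
  sorted[1] = 0b1a1adbcc$ac
  sorted[2] = 1a1adbcc$ac0b
  sorted[3] = 1adbcc$ac0b1a
  sorted[4] = a1adbcc$ac0b1
  sorted[5] = ac0b1a1adbcc$
  sorted[6] = adbcc$ac0b1a1
  sorted[7] = b1a1adbcc$ac0
  sorted[8] = bcc$ac0b1a1ad
  sorted[9] = c$ac0b1a1adbc
  sorted[10] = c0b1a1adbcc$a
  sorted[11] = cc$ac0b1a1adb
  sorted[12] = dbcc$ac0b1a1a
sorted[3] = 1adbcc$ac0b1a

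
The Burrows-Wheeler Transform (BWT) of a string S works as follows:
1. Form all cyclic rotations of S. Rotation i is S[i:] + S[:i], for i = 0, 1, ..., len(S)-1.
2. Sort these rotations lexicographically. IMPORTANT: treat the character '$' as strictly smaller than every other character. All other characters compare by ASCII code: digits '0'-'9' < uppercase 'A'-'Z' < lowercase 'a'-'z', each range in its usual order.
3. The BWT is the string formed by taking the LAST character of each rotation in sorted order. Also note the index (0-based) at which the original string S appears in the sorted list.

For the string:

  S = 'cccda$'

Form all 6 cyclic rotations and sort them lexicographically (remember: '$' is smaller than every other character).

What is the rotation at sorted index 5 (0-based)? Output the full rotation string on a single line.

All 6 rotations (rotation i = S[i:]+S[:i]):
  rot[0] = cccda$
  rot[1] = ccda$c
  rot[2] = cda$cc
  rot[3] = da$ccc
  rot[4] = a$cccd
  rot[5] = $cccda
Sorted (with $ < everything):
  sorted[0] = $cccda
  sorted[1] = a$cccd
  sorted[2] = cccda$
  sorted[3] = ccda$c
  sorted[4] = cda$cc
  sorted[5] = da$ccc
sorted[5] = da$ccc

Answer: da$ccc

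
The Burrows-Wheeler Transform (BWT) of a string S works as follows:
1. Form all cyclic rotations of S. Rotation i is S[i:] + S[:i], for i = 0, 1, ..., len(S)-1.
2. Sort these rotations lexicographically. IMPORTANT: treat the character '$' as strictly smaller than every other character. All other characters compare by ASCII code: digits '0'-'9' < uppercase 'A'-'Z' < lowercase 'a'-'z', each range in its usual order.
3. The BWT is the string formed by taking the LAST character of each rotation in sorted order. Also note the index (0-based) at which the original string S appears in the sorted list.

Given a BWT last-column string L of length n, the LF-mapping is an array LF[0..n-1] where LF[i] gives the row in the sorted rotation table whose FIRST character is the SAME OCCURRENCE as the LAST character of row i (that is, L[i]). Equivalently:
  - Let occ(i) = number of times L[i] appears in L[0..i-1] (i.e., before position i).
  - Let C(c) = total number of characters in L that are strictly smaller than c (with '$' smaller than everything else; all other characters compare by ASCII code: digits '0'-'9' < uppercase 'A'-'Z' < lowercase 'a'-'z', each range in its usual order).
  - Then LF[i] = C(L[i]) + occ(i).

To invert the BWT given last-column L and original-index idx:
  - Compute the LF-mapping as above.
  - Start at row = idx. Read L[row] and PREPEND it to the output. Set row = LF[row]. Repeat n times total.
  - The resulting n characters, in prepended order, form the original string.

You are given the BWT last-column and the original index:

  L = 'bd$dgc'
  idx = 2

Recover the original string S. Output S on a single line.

Answer: cgddb$

Derivation:
LF mapping: 1 3 0 4 5 2
Walk LF starting at row 2, prepending L[row]:
  step 1: row=2, L[2]='$', prepend. Next row=LF[2]=0
  step 2: row=0, L[0]='b', prepend. Next row=LF[0]=1
  step 3: row=1, L[1]='d', prepend. Next row=LF[1]=3
  step 4: row=3, L[3]='d', prepend. Next row=LF[3]=4
  step 5: row=4, L[4]='g', prepend. Next row=LF[4]=5
  step 6: row=5, L[5]='c', prepend. Next row=LF[5]=2
Reversed output: cgddb$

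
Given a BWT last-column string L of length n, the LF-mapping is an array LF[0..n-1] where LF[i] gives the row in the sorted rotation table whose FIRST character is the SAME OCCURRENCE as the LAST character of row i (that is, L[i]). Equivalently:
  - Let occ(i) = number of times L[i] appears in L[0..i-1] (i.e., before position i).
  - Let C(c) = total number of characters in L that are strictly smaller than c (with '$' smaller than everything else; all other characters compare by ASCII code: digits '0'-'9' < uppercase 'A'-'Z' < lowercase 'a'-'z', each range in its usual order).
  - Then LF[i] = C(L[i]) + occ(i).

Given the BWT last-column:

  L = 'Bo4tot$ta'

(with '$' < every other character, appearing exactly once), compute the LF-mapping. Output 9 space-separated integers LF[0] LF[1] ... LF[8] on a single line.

Answer: 2 4 1 6 5 7 0 8 3

Derivation:
Char counts: '$':1, '4':1, 'B':1, 'a':1, 'o':2, 't':3
C (first-col start): C('$')=0, C('4')=1, C('B')=2, C('a')=3, C('o')=4, C('t')=6
L[0]='B': occ=0, LF[0]=C('B')+0=2+0=2
L[1]='o': occ=0, LF[1]=C('o')+0=4+0=4
L[2]='4': occ=0, LF[2]=C('4')+0=1+0=1
L[3]='t': occ=0, LF[3]=C('t')+0=6+0=6
L[4]='o': occ=1, LF[4]=C('o')+1=4+1=5
L[5]='t': occ=1, LF[5]=C('t')+1=6+1=7
L[6]='$': occ=0, LF[6]=C('$')+0=0+0=0
L[7]='t': occ=2, LF[7]=C('t')+2=6+2=8
L[8]='a': occ=0, LF[8]=C('a')+0=3+0=3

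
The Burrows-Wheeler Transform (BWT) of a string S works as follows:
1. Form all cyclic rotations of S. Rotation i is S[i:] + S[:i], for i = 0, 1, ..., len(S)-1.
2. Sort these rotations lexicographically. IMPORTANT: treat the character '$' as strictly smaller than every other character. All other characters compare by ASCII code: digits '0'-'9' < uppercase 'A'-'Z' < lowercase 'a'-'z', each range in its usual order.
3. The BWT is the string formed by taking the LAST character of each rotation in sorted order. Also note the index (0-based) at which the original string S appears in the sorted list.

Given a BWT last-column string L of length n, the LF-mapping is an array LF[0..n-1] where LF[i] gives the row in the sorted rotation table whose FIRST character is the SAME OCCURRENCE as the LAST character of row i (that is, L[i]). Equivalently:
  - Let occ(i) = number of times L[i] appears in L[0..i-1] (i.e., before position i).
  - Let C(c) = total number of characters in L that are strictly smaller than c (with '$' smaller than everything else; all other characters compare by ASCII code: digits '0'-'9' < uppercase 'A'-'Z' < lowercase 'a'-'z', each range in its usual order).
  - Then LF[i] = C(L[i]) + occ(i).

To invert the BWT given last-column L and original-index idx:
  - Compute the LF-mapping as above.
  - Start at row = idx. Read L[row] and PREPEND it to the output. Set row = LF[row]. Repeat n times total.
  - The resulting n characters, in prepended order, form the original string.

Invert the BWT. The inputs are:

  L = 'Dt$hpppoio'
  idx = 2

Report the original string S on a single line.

Answer: hippopotD$

Derivation:
LF mapping: 1 9 0 2 6 7 8 4 3 5
Walk LF starting at row 2, prepending L[row]:
  step 1: row=2, L[2]='$', prepend. Next row=LF[2]=0
  step 2: row=0, L[0]='D', prepend. Next row=LF[0]=1
  step 3: row=1, L[1]='t', prepend. Next row=LF[1]=9
  step 4: row=9, L[9]='o', prepend. Next row=LF[9]=5
  step 5: row=5, L[5]='p', prepend. Next row=LF[5]=7
  step 6: row=7, L[7]='o', prepend. Next row=LF[7]=4
  step 7: row=4, L[4]='p', prepend. Next row=LF[4]=6
  step 8: row=6, L[6]='p', prepend. Next row=LF[6]=8
  step 9: row=8, L[8]='i', prepend. Next row=LF[8]=3
  step 10: row=3, L[3]='h', prepend. Next row=LF[3]=2
Reversed output: hippopotD$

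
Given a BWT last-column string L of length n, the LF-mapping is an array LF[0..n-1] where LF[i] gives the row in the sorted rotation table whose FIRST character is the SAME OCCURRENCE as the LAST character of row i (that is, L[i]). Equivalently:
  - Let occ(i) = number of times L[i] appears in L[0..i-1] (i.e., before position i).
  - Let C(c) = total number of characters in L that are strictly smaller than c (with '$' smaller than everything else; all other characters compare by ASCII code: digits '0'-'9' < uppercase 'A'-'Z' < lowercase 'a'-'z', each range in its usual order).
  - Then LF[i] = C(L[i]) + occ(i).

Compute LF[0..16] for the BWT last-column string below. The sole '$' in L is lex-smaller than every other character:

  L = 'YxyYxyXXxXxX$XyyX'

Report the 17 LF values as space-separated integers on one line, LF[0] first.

Answer: 7 9 13 8 10 14 1 2 11 3 12 4 0 5 15 16 6

Derivation:
Char counts: '$':1, 'X':6, 'Y':2, 'x':4, 'y':4
C (first-col start): C('$')=0, C('X')=1, C('Y')=7, C('x')=9, C('y')=13
L[0]='Y': occ=0, LF[0]=C('Y')+0=7+0=7
L[1]='x': occ=0, LF[1]=C('x')+0=9+0=9
L[2]='y': occ=0, LF[2]=C('y')+0=13+0=13
L[3]='Y': occ=1, LF[3]=C('Y')+1=7+1=8
L[4]='x': occ=1, LF[4]=C('x')+1=9+1=10
L[5]='y': occ=1, LF[5]=C('y')+1=13+1=14
L[6]='X': occ=0, LF[6]=C('X')+0=1+0=1
L[7]='X': occ=1, LF[7]=C('X')+1=1+1=2
L[8]='x': occ=2, LF[8]=C('x')+2=9+2=11
L[9]='X': occ=2, LF[9]=C('X')+2=1+2=3
L[10]='x': occ=3, LF[10]=C('x')+3=9+3=12
L[11]='X': occ=3, LF[11]=C('X')+3=1+3=4
L[12]='$': occ=0, LF[12]=C('$')+0=0+0=0
L[13]='X': occ=4, LF[13]=C('X')+4=1+4=5
L[14]='y': occ=2, LF[14]=C('y')+2=13+2=15
L[15]='y': occ=3, LF[15]=C('y')+3=13+3=16
L[16]='X': occ=5, LF[16]=C('X')+5=1+5=6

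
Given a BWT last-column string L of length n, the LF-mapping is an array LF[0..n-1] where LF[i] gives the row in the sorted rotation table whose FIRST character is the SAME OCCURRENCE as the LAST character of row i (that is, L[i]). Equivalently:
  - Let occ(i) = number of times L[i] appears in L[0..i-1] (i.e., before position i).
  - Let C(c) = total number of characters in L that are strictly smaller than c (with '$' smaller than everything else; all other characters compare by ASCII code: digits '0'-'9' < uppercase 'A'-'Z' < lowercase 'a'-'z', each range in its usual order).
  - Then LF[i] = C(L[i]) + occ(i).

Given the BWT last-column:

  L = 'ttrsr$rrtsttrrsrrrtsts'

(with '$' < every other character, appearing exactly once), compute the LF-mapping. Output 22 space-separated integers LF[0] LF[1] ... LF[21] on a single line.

Char counts: '$':1, 'r':9, 's':5, 't':7
C (first-col start): C('$')=0, C('r')=1, C('s')=10, C('t')=15
L[0]='t': occ=0, LF[0]=C('t')+0=15+0=15
L[1]='t': occ=1, LF[1]=C('t')+1=15+1=16
L[2]='r': occ=0, LF[2]=C('r')+0=1+0=1
L[3]='s': occ=0, LF[3]=C('s')+0=10+0=10
L[4]='r': occ=1, LF[4]=C('r')+1=1+1=2
L[5]='$': occ=0, LF[5]=C('$')+0=0+0=0
L[6]='r': occ=2, LF[6]=C('r')+2=1+2=3
L[7]='r': occ=3, LF[7]=C('r')+3=1+3=4
L[8]='t': occ=2, LF[8]=C('t')+2=15+2=17
L[9]='s': occ=1, LF[9]=C('s')+1=10+1=11
L[10]='t': occ=3, LF[10]=C('t')+3=15+3=18
L[11]='t': occ=4, LF[11]=C('t')+4=15+4=19
L[12]='r': occ=4, LF[12]=C('r')+4=1+4=5
L[13]='r': occ=5, LF[13]=C('r')+5=1+5=6
L[14]='s': occ=2, LF[14]=C('s')+2=10+2=12
L[15]='r': occ=6, LF[15]=C('r')+6=1+6=7
L[16]='r': occ=7, LF[16]=C('r')+7=1+7=8
L[17]='r': occ=8, LF[17]=C('r')+8=1+8=9
L[18]='t': occ=5, LF[18]=C('t')+5=15+5=20
L[19]='s': occ=3, LF[19]=C('s')+3=10+3=13
L[20]='t': occ=6, LF[20]=C('t')+6=15+6=21
L[21]='s': occ=4, LF[21]=C('s')+4=10+4=14

Answer: 15 16 1 10 2 0 3 4 17 11 18 19 5 6 12 7 8 9 20 13 21 14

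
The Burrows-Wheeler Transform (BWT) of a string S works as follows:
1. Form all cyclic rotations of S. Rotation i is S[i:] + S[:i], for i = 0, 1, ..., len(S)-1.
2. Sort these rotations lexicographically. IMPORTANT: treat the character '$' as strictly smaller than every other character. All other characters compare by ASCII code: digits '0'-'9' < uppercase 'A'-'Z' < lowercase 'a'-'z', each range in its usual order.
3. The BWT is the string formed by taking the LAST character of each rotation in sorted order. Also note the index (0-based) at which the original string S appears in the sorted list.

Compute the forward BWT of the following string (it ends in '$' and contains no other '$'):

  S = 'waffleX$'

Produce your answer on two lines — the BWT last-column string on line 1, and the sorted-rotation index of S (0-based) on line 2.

Answer: Xewlaff$
7

Derivation:
All 8 rotations (rotation i = S[i:]+S[:i]):
  rot[0] = waffleX$
  rot[1] = affleX$w
  rot[2] = ffleX$wa
  rot[3] = fleX$waf
  rot[4] = leX$waff
  rot[5] = eX$waffl
  rot[6] = X$waffle
  rot[7] = $waffleX
Sorted (with $ < everything):
  sorted[0] = $waffleX  (last char: 'X')
  sorted[1] = X$waffle  (last char: 'e')
  sorted[2] = affleX$w  (last char: 'w')
  sorted[3] = eX$waffl  (last char: 'l')
  sorted[4] = ffleX$wa  (last char: 'a')
  sorted[5] = fleX$waf  (last char: 'f')
  sorted[6] = leX$waff  (last char: 'f')
  sorted[7] = waffleX$  (last char: '$')
Last column: Xewlaff$
Original string S is at sorted index 7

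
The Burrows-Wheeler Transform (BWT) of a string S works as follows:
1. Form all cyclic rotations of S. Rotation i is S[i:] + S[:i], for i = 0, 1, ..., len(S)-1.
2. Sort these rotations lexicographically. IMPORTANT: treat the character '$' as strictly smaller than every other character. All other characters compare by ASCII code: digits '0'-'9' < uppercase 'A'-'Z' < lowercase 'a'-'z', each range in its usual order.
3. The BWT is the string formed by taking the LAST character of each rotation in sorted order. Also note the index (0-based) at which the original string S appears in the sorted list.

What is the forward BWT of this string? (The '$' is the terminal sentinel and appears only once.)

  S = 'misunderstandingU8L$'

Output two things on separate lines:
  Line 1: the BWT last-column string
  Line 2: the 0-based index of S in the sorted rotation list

All 20 rotations (rotation i = S[i:]+S[:i]):
  rot[0] = misunderstandingU8L$
  rot[1] = isunderstandingU8L$m
  rot[2] = sunderstandingU8L$mi
  rot[3] = understandingU8L$mis
  rot[4] = nderstandingU8L$misu
  rot[5] = derstandingU8L$misun
  rot[6] = erstandingU8L$misund
  rot[7] = rstandingU8L$misunde
  rot[8] = standingU8L$misunder
  rot[9] = tandingU8L$misunders
  rot[10] = andingU8L$misunderst
  rot[11] = ndingU8L$misundersta
  rot[12] = dingU8L$misunderstan
  rot[13] = ingU8L$misunderstand
  rot[14] = ngU8L$misunderstandi
  rot[15] = gU8L$misunderstandin
  rot[16] = U8L$misunderstanding
  rot[17] = 8L$misunderstandingU
  rot[18] = L$misunderstandingU8
  rot[19] = $misunderstandingU8L
Sorted (with $ < everything):
  sorted[0] = $misunderstandingU8L  (last char: 'L')
  sorted[1] = 8L$misunderstandingU  (last char: 'U')
  sorted[2] = L$misunderstandingU8  (last char: '8')
  sorted[3] = U8L$misunderstanding  (last char: 'g')
  sorted[4] = andingU8L$misunderst  (last char: 't')
  sorted[5] = derstandingU8L$misun  (last char: 'n')
  sorted[6] = dingU8L$misunderstan  (last char: 'n')
  sorted[7] = erstandingU8L$misund  (last char: 'd')
  sorted[8] = gU8L$misunderstandin  (last char: 'n')
  sorted[9] = ingU8L$misunderstand  (last char: 'd')
  sorted[10] = isunderstandingU8L$m  (last char: 'm')
  sorted[11] = misunderstandingU8L$  (last char: '$')
  sorted[12] = nderstandingU8L$misu  (last char: 'u')
  sorted[13] = ndingU8L$misundersta  (last char: 'a')
  sorted[14] = ngU8L$misunderstandi  (last char: 'i')
  sorted[15] = rstandingU8L$misunde  (last char: 'e')
  sorted[16] = standingU8L$misunder  (last char: 'r')
  sorted[17] = sunderstandingU8L$mi  (last char: 'i')
  sorted[18] = tandingU8L$misunders  (last char: 's')
  sorted[19] = understandingU8L$mis  (last char: 's')
Last column: LU8gtnndndm$uaieriss
Original string S is at sorted index 11

Answer: LU8gtnndndm$uaieriss
11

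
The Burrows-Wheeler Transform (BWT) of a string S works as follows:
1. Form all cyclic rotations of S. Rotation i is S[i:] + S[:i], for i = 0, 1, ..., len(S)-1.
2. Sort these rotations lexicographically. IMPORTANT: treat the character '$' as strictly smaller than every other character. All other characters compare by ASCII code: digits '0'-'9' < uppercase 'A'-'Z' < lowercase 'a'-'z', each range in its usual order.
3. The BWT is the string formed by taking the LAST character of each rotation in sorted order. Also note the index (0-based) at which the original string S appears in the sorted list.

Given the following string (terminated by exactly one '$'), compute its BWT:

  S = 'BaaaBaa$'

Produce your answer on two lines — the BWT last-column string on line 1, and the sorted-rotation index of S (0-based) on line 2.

All 8 rotations (rotation i = S[i:]+S[:i]):
  rot[0] = BaaaBaa$
  rot[1] = aaaBaa$B
  rot[2] = aaBaa$Ba
  rot[3] = aBaa$Baa
  rot[4] = Baa$Baaa
  rot[5] = aa$BaaaB
  rot[6] = a$BaaaBa
  rot[7] = $BaaaBaa
Sorted (with $ < everything):
  sorted[0] = $BaaaBaa  (last char: 'a')
  sorted[1] = Baa$Baaa  (last char: 'a')
  sorted[2] = BaaaBaa$  (last char: '$')
  sorted[3] = a$BaaaBa  (last char: 'a')
  sorted[4] = aBaa$Baa  (last char: 'a')
  sorted[5] = aa$BaaaB  (last char: 'B')
  sorted[6] = aaBaa$Ba  (last char: 'a')
  sorted[7] = aaaBaa$B  (last char: 'B')
Last column: aa$aaBaB
Original string S is at sorted index 2

Answer: aa$aaBaB
2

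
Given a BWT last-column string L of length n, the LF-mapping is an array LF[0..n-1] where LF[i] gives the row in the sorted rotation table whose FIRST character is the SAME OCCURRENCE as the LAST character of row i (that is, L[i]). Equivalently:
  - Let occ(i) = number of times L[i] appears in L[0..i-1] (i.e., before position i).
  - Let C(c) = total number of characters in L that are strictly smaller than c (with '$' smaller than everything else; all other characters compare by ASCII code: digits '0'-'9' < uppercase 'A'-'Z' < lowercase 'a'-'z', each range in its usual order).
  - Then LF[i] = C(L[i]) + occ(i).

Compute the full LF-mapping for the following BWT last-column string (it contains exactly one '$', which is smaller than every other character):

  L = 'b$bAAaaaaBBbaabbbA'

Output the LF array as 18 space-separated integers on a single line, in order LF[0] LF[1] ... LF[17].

Answer: 12 0 13 1 2 6 7 8 9 4 5 14 10 11 15 16 17 3

Derivation:
Char counts: '$':1, 'A':3, 'B':2, 'a':6, 'b':6
C (first-col start): C('$')=0, C('A')=1, C('B')=4, C('a')=6, C('b')=12
L[0]='b': occ=0, LF[0]=C('b')+0=12+0=12
L[1]='$': occ=0, LF[1]=C('$')+0=0+0=0
L[2]='b': occ=1, LF[2]=C('b')+1=12+1=13
L[3]='A': occ=0, LF[3]=C('A')+0=1+0=1
L[4]='A': occ=1, LF[4]=C('A')+1=1+1=2
L[5]='a': occ=0, LF[5]=C('a')+0=6+0=6
L[6]='a': occ=1, LF[6]=C('a')+1=6+1=7
L[7]='a': occ=2, LF[7]=C('a')+2=6+2=8
L[8]='a': occ=3, LF[8]=C('a')+3=6+3=9
L[9]='B': occ=0, LF[9]=C('B')+0=4+0=4
L[10]='B': occ=1, LF[10]=C('B')+1=4+1=5
L[11]='b': occ=2, LF[11]=C('b')+2=12+2=14
L[12]='a': occ=4, LF[12]=C('a')+4=6+4=10
L[13]='a': occ=5, LF[13]=C('a')+5=6+5=11
L[14]='b': occ=3, LF[14]=C('b')+3=12+3=15
L[15]='b': occ=4, LF[15]=C('b')+4=12+4=16
L[16]='b': occ=5, LF[16]=C('b')+5=12+5=17
L[17]='A': occ=2, LF[17]=C('A')+2=1+2=3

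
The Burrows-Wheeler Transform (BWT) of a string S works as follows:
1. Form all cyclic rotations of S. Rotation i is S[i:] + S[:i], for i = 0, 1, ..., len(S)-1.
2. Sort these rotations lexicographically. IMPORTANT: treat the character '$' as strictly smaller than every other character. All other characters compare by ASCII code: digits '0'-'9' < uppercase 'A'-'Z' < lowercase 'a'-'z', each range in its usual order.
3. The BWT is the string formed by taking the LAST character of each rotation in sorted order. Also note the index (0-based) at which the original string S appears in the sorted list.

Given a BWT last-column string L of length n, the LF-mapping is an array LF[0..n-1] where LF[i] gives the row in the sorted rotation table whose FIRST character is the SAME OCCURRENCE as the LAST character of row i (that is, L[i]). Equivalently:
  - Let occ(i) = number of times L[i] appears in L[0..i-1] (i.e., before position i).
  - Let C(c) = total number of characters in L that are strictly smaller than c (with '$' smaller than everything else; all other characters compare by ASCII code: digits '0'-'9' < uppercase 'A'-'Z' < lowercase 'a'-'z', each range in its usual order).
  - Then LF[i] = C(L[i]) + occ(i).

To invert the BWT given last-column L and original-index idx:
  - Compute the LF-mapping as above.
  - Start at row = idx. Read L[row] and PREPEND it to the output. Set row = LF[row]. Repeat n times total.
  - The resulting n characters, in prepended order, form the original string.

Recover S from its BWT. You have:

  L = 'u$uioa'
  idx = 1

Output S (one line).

Answer: auiou$

Derivation:
LF mapping: 4 0 5 2 3 1
Walk LF starting at row 1, prepending L[row]:
  step 1: row=1, L[1]='$', prepend. Next row=LF[1]=0
  step 2: row=0, L[0]='u', prepend. Next row=LF[0]=4
  step 3: row=4, L[4]='o', prepend. Next row=LF[4]=3
  step 4: row=3, L[3]='i', prepend. Next row=LF[3]=2
  step 5: row=2, L[2]='u', prepend. Next row=LF[2]=5
  step 6: row=5, L[5]='a', prepend. Next row=LF[5]=1
Reversed output: auiou$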